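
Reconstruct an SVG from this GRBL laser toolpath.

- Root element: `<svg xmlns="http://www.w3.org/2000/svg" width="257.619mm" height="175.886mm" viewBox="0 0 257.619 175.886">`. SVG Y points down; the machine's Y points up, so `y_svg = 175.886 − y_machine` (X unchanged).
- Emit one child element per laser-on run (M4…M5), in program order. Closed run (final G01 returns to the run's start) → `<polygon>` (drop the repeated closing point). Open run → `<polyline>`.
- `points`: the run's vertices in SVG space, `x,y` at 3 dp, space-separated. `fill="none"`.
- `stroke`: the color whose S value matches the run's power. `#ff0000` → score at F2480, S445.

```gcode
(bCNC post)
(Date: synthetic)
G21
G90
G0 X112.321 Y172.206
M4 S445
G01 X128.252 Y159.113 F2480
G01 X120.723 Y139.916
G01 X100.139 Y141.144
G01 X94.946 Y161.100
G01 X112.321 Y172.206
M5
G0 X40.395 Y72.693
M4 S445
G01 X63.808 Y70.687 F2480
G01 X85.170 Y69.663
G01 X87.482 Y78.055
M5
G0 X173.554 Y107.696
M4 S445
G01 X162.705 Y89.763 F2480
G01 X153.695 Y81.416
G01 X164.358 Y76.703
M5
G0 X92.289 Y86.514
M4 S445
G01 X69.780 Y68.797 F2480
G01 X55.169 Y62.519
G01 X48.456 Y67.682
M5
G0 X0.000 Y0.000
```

y_svg = 175.886 − y_m. Every run uses S445, so all elements get stroke `#ff0000` (score).

[1] closed run; points: 112.321,3.680 128.252,16.773 120.723,35.970 100.139,34.742 94.946,14.786

[2] open run; points: 40.395,103.193 63.808,105.199 85.170,106.223 87.482,97.831

[3] open run; points: 173.554,68.190 162.705,86.123 153.695,94.470 164.358,99.183

[4] open run; points: 92.289,89.372 69.780,107.089 55.169,113.367 48.456,108.204

<svg xmlns="http://www.w3.org/2000/svg" width="257.619mm" height="175.886mm" viewBox="0 0 257.619 175.886">
  <polygon points="112.321,3.680 128.252,16.773 120.723,35.970 100.139,34.742 94.946,14.786" fill="none" stroke="#ff0000"/>
  <polyline points="40.395,103.193 63.808,105.199 85.170,106.223 87.482,97.831" fill="none" stroke="#ff0000"/>
  <polyline points="173.554,68.190 162.705,86.123 153.695,94.470 164.358,99.183" fill="none" stroke="#ff0000"/>
  <polyline points="92.289,89.372 69.780,107.089 55.169,113.367 48.456,108.204" fill="none" stroke="#ff0000"/>
</svg>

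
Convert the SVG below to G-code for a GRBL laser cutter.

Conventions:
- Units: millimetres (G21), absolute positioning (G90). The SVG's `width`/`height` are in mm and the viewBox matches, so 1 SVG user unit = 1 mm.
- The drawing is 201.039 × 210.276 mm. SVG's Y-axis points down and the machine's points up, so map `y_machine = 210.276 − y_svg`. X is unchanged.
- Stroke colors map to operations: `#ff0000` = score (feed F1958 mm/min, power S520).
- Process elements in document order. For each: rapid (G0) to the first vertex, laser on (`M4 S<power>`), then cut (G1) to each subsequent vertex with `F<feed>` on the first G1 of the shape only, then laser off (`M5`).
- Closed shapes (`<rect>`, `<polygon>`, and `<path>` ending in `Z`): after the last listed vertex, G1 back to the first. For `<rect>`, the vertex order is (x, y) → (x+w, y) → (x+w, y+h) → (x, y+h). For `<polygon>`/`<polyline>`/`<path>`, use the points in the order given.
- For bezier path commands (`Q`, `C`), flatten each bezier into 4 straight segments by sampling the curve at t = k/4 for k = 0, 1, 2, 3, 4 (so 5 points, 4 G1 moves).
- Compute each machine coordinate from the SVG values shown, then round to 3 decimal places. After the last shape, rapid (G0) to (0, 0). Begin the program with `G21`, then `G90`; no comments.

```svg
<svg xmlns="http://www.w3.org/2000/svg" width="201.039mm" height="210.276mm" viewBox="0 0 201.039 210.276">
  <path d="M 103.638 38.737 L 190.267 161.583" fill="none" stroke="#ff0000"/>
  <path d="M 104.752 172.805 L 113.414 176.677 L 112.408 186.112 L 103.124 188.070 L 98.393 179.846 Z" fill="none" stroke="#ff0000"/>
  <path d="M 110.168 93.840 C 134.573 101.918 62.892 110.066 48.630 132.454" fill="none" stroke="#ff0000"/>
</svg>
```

G21
G90
G0 X103.638 Y171.539
M4 S520
G1 X190.267 Y48.693 F1958
M5
G0 X104.752 Y37.471
M4 S520
G1 X113.414 Y33.599 F1958
G1 X112.408 Y24.164
G1 X103.124 Y22.206
G1 X98.393 Y30.430
G1 X104.752 Y37.471
M5
G0 X110.168 Y116.436
M4 S520
G1 X112.854 Y110.143 F1958
G1 X93.899 Y102.495
G1 X67.694 Y92.164
G1 X48.630 Y77.822
M5
G0 X0.000 Y0.000

1 u = 1 mm; y_m = 210.276 − y.

[1] `<path>` line segment, #ff0000→score S520 F1958: (103.638,171.539) → (190.267,48.693)

[2] `<path>` regular polygon, #ff0000→score S520 F1958: (104.752,37.471) → (113.414,33.599) → (112.408,24.164) → (103.124,22.206) → (98.393,30.430) → (104.752,37.471) (closed)

[3] `<path>` cubic bezier, #ff0000→score S520 F1958: (110.168,116.436) → (112.854,110.143) → (93.899,102.495) → (67.694,92.164) → (48.630,77.822)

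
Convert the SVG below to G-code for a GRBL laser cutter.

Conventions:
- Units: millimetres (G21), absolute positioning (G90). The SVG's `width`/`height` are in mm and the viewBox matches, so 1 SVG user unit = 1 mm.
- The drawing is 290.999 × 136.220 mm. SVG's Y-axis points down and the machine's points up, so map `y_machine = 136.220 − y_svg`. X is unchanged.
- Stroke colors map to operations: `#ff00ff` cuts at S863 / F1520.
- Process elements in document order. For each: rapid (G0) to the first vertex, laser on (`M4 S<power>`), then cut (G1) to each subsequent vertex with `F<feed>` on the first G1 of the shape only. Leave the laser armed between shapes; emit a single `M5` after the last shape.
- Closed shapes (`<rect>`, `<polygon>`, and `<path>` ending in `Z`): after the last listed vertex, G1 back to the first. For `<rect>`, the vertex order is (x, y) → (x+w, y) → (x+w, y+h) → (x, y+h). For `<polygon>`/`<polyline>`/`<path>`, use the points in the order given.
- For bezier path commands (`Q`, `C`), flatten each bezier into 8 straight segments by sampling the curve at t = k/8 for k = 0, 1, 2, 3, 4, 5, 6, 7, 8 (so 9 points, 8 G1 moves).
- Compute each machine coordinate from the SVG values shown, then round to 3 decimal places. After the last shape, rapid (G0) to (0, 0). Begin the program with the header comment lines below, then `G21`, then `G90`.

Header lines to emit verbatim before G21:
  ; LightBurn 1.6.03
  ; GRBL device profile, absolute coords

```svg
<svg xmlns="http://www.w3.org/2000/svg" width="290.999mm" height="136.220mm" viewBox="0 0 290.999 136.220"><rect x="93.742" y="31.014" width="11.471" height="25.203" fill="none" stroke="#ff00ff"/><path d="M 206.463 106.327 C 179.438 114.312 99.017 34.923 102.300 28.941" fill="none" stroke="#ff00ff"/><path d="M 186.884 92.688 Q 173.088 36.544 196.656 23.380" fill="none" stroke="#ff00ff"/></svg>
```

Since the viewBox matches the mm dimensions, user units are millimetres directly. The only transform is the Y-flip y_m = 136.220 − y_svg.

Shape 1 is a rectangle drawn with `<rect>`. Its stroke #ff00ff means cut at S863, F1520. After flipping Y the toolpath is (93.742,105.206) → (105.213,105.206) → (105.213,80.003) → (93.742,80.003) → (93.742,105.206), returning to the start.

Shape 2 is a cubic bezier drawn with `<path>`. Its stroke #ff00ff means cut at S863, F1520. After flipping Y the toolpath is (206.463,29.893) → (194.093,30.680) → (178.325,37.775) → (160.763,49.292) → (143.016,63.348) → (126.689,78.059) → (113.390,91.541) → (104.725,101.909) → (102.300,107.279).

Shape 3 is a quadratic bezier drawn with `<path>`. Its stroke #ff00ff means cut at S863, F1520. After flipping Y the toolpath is (186.884,43.532) → (184.019,56.896) → (182.321,68.918) → (181.791,79.596) → (182.429,88.931) → (184.234,96.923) → (187.207,103.572) → (191.348,108.877) → (196.656,112.840).

; LightBurn 1.6.03
; GRBL device profile, absolute coords
G21
G90
G0 X93.742 Y105.206
M4 S863
G1 X105.213 Y105.206 F1520
G1 X105.213 Y80.003
G1 X93.742 Y80.003
G1 X93.742 Y105.206
G0 X206.463 Y29.893
M4 S863
G1 X194.093 Y30.680 F1520
G1 X178.325 Y37.775
G1 X160.763 Y49.292
G1 X143.016 Y63.348
G1 X126.689 Y78.059
G1 X113.390 Y91.541
G1 X104.725 Y101.909
G1 X102.300 Y107.279
G0 X186.884 Y43.532
M4 S863
G1 X184.019 Y56.896 F1520
G1 X182.321 Y68.918
G1 X181.791 Y79.596
G1 X182.429 Y88.931
G1 X184.234 Y96.923
G1 X187.207 Y103.572
G1 X191.348 Y108.877
G1 X196.656 Y112.840
M5
G0 X0.000 Y0.000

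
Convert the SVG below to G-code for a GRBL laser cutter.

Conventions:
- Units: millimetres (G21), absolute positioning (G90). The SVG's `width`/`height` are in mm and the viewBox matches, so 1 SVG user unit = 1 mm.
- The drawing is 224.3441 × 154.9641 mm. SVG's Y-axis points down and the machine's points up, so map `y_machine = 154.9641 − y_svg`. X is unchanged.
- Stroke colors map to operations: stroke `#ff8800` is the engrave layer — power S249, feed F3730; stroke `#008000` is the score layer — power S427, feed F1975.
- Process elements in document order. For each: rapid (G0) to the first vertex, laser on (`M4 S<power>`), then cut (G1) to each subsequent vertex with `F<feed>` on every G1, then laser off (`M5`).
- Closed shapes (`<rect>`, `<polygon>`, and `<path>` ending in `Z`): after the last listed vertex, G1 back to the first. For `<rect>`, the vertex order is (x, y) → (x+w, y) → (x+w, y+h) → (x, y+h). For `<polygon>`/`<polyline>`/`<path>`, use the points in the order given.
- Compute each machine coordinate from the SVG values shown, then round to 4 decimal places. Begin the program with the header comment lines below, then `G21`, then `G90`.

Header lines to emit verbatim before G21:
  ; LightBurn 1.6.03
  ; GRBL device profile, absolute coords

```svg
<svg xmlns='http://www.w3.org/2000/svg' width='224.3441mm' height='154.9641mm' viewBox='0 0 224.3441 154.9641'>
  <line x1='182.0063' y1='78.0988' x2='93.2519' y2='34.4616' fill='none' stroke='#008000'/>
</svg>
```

viewBox `0 0 224.3441 154.9641` with mm width/height → 1 unit = 1 mm. Flip: y_m = 154.9641 − y_svg.

**Shape 1** — `<line>` line segment, stroke `#008000` → score (S427, F1975). Machine vertices: (182.0063,76.8653) → (93.2519,120.5025). Open path.

; LightBurn 1.6.03
; GRBL device profile, absolute coords
G21
G90
G0 X182.0063 Y76.8653
M4 S427
G1 X93.2519 Y120.5025 F1975
M5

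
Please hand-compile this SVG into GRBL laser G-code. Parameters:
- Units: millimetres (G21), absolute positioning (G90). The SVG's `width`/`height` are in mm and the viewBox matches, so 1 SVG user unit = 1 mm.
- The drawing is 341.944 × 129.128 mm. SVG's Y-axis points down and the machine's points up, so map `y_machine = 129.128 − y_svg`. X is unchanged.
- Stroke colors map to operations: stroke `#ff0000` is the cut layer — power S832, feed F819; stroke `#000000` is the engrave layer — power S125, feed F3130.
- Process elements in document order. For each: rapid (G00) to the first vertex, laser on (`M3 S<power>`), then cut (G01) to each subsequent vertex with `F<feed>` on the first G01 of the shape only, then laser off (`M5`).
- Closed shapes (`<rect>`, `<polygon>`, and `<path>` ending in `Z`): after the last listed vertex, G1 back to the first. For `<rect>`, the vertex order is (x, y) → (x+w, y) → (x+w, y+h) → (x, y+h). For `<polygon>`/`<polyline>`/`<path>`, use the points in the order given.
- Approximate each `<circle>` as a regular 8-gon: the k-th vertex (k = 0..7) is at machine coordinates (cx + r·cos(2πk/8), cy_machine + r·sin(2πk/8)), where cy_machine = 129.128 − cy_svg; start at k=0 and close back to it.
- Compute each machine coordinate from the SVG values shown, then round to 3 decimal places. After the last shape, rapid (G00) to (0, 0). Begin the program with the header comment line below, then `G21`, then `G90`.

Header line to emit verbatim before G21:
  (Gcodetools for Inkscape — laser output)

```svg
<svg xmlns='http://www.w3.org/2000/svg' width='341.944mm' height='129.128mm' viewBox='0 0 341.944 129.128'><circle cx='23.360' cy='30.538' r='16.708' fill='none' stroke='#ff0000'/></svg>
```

(Gcodetools for Inkscape — laser output)
G21
G90
G00 X40.068 Y98.590
M3 S832
G01 X35.174 Y110.404 F819
G01 X23.360 Y115.298
G01 X11.546 Y110.404
G01 X6.652 Y98.590
G01 X11.546 Y86.776
G01 X23.360 Y81.882
G01 X35.174 Y86.776
G01 X40.068 Y98.590
M5
G00 X0.000 Y0.000

viewBox `0 0 341.944 129.128` with mm width/height → 1 unit = 1 mm. Flip: y_m = 129.128 − y_svg.

**Shape 1** — `<circle>` circle, stroke `#ff0000` → cut (S832, F819). Machine vertices: (40.068,98.590) → (35.174,110.404) → (23.360,115.298) → (11.546,110.404) → (6.652,98.590) → (11.546,86.776) → (23.360,81.882) → (35.174,86.776) → (40.068,98.590). Closed: final G1 returns to the first vertex.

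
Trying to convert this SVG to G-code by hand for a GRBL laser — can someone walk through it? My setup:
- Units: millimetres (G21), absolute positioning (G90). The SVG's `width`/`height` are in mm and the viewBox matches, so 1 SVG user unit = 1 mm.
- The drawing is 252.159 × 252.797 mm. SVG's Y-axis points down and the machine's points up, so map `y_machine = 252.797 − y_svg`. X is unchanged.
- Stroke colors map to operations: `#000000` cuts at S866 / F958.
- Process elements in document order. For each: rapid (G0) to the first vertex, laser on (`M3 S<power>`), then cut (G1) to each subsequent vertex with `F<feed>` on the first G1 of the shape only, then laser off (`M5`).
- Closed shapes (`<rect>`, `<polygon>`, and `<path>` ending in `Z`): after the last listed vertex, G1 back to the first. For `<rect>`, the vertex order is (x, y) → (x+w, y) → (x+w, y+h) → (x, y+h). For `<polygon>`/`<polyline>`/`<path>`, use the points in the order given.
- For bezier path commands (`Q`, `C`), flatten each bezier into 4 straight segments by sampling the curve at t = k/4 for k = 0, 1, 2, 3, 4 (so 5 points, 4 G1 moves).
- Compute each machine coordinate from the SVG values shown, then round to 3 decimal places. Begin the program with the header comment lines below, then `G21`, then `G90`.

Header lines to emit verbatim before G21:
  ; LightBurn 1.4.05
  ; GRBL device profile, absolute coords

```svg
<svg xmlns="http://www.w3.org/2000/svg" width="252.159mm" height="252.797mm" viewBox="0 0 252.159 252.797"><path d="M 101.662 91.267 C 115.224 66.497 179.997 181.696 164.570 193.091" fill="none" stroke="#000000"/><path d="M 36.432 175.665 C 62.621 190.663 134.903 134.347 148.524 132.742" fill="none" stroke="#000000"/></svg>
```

; LightBurn 1.4.05
; GRBL device profile, absolute coords
G21
G90
G0 X101.662 Y161.530
M3 S866
G1 X119.382 Y157.672 F958
G1 X143.987 Y124.180
G1 X163.156 Y83.907
G1 X164.570 Y59.706
M5
G0 X36.432 Y77.132
M3 S866
G1 X63.079 Y77.286 F958
G1 X97.191 Y92.367
G1 X128.946 Y110.562
G1 X148.524 Y120.055
M5

1 u = 1 mm; y_m = 252.797 − y.

[1] `<path>` cubic bezier, #000000→cut S866 F958: (101.662,161.530) → (119.382,157.672) → (143.987,124.180) → (163.156,83.907) → (164.570,59.706)

[2] `<path>` cubic bezier, #000000→cut S866 F958: (36.432,77.132) → (63.079,77.286) → (97.191,92.367) → (128.946,110.562) → (148.524,120.055)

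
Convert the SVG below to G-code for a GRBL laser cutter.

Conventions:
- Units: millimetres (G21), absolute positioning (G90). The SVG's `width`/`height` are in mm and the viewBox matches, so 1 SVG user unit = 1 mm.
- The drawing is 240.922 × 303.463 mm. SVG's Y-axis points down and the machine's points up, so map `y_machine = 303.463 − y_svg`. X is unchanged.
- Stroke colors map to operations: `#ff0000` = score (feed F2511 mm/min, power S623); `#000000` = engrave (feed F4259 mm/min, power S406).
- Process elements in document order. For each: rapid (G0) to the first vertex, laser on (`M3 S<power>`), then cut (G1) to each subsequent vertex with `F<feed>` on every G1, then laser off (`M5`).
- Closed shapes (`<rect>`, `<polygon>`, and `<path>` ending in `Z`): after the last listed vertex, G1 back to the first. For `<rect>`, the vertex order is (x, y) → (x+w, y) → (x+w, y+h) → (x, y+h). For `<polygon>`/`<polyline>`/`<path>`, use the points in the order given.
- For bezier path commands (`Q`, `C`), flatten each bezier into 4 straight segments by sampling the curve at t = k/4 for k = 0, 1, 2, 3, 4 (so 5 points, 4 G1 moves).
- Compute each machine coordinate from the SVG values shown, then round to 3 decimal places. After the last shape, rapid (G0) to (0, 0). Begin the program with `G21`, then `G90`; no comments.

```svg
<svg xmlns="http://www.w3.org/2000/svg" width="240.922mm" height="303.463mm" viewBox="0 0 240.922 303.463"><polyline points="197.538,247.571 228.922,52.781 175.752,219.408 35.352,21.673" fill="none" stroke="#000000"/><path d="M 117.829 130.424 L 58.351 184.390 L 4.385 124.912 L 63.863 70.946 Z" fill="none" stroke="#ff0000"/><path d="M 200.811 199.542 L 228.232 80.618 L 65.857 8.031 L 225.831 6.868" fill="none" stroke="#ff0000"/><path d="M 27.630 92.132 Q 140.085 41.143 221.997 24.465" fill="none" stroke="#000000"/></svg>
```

viewBox `0 0 240.922 303.463` with mm width/height → 1 unit = 1 mm. Flip: y_m = 303.463 − y_svg.

**Shape 1** — `<polyline>` open polyline, stroke `#000000` → engrave (S406, F4259). Machine vertices: (197.538,55.892) → (228.922,250.682) → (175.752,84.055) → (35.352,281.790). Open path.

**Shape 2** — `<path>` regular polygon, stroke `#ff0000` → score (S623, F2511). Machine vertices: (117.829,173.039) → (58.351,119.073) → (4.385,178.551) → (63.863,232.517) → (117.829,173.039). Closed: final G1 returns to the first vertex.

**Shape 3** — `<path>` open polyline, stroke `#ff0000` → score (S623, F2511). Machine vertices: (200.811,103.921) → (228.232,222.845) → (65.857,295.432) → (225.831,296.595). Open path.

**Shape 4** — `<path>` quadratic bezier, stroke `#000000` → engrave (S406, F4259). Control points (SVG): P0=(27.630,92.132), P1=(140.085,41.143), P2=(221.997,24.465); sampled at t=k/4. Machine vertices: (27.630,211.331) → (81.949,234.681) → (132.449,253.742) → (179.132,268.515) → (221.997,278.998). Open path.

G21
G90
G0 X197.538 Y55.892
M3 S406
G1 X228.922 Y250.682 F4259
G1 X175.752 Y84.055 F4259
G1 X35.352 Y281.790 F4259
M5
G0 X117.829 Y173.039
M3 S623
G1 X58.351 Y119.073 F2511
G1 X4.385 Y178.551 F2511
G1 X63.863 Y232.517 F2511
G1 X117.829 Y173.039 F2511
M5
G0 X200.811 Y103.921
M3 S623
G1 X228.232 Y222.845 F2511
G1 X65.857 Y295.432 F2511
G1 X225.831 Y296.595 F2511
M5
G0 X27.630 Y211.331
M3 S406
G1 X81.949 Y234.681 F4259
G1 X132.449 Y253.742 F4259
G1 X179.132 Y268.515 F4259
G1 X221.997 Y278.998 F4259
M5
G0 X0.000 Y0.000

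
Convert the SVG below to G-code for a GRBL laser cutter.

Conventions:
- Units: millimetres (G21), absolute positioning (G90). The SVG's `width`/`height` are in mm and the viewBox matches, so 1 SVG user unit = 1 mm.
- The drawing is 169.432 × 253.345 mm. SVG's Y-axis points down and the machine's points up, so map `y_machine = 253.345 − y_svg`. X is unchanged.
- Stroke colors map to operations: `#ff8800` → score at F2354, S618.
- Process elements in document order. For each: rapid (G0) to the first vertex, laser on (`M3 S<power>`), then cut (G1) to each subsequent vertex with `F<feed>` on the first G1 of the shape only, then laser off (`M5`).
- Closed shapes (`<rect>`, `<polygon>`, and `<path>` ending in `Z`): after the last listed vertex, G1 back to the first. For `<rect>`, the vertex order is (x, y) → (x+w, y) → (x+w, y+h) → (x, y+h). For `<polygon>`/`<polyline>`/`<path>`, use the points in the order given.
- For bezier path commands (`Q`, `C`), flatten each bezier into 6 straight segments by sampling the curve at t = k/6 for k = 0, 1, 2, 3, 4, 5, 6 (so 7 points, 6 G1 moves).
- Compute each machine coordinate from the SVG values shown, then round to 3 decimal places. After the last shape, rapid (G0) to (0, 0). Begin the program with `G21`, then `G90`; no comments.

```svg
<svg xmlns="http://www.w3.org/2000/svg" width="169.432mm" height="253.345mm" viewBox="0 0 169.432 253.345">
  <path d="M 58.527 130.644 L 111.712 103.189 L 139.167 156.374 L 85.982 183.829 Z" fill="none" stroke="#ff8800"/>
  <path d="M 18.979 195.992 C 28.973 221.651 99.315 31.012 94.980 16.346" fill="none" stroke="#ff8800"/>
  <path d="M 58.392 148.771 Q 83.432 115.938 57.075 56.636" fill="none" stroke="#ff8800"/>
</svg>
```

G21
G90
G0 X58.527 Y122.701
M3 S618
G1 X111.712 Y150.156 F2354
G1 X139.167 Y96.971
G1 X85.982 Y69.516
G1 X58.527 Y122.701
M5
G0 X18.979 Y57.353
M3 S618
G1 X28.380 Y60.732 F2354
G1 X44.088 Y89.265
G1 X62.353 Y132.054
G1 X79.424 Y178.204
G1 X91.550 Y216.818
G1 X94.980 Y236.999
M5
G0 X58.392 Y104.574
M3 S618
G1 X65.311 Y116.254 F2354
G1 X69.375 Y129.404
G1 X70.583 Y144.024
G1 X68.936 Y160.115
G1 X64.433 Y177.677
G1 X57.075 Y196.709
M5
G0 X0.000 Y0.000

1 u = 1 mm; y_m = 253.345 − y.

[1] `<path>` regular polygon, #ff8800→score S618 F2354: (58.527,122.701) → (111.712,150.156) → (139.167,96.971) → (85.982,69.516) → (58.527,122.701) (closed)

[2] `<path>` cubic bezier, #ff8800→score S618 F2354: (18.979,57.353) → (28.380,60.732) → (44.088,89.265) → (62.353,132.054) → (79.424,178.204) → (91.550,216.818) → (94.980,236.999)

[3] `<path>` quadratic bezier, #ff8800→score S618 F2354: (58.392,104.574) → (65.311,116.254) → (69.375,129.404) → (70.583,144.024) → (68.936,160.115) → (64.433,177.677) → (57.075,196.709)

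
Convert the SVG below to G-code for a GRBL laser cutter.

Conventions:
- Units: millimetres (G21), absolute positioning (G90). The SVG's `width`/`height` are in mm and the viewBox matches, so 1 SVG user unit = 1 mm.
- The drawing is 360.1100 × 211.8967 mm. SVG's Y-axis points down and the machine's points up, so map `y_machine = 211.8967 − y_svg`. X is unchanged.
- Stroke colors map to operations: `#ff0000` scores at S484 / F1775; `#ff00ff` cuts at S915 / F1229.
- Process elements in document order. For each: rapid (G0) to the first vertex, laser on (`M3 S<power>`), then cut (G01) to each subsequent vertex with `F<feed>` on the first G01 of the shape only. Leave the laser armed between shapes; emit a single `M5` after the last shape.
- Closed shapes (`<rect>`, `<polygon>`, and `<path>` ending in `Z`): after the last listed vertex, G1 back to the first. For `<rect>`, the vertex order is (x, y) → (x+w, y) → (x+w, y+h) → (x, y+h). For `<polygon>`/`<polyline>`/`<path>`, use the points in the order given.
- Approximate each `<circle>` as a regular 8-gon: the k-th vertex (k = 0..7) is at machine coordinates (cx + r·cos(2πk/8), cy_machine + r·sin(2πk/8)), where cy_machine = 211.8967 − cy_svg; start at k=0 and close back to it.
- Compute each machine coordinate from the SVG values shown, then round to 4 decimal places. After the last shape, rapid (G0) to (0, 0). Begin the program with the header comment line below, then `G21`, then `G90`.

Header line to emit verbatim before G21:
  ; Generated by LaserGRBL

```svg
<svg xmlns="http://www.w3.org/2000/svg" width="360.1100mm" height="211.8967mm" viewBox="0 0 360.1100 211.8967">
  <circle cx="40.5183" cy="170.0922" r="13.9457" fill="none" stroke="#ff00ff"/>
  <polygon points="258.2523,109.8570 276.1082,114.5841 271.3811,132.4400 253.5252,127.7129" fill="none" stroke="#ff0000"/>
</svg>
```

; Generated by LaserGRBL
G21
G90
G0 X54.4640 Y41.8045
M3 S915
G01 X50.3794 Y51.6656 F1229
G01 X40.5183 Y55.7502
G01 X30.6572 Y51.6656
G01 X26.5726 Y41.8045
G01 X30.6572 Y31.9434
G01 X40.5183 Y27.8588
G01 X50.3794 Y31.9434
G01 X54.4640 Y41.8045
G0 X258.2523 Y102.0397
M3 S484
G01 X276.1082 Y97.3126 F1775
G01 X271.3811 Y79.4567
G01 X253.5252 Y84.1838
G01 X258.2523 Y102.0397
M5
G0 X0.0000 Y0.0000

Since the viewBox matches the mm dimensions, user units are millimetres directly. The only transform is the Y-flip y_m = 211.8967 − y_svg.

Shape 1 is a circle drawn with `<circle>`. Its stroke #ff00ff means cut at S915, F1229. After flipping Y the toolpath is (54.4640,41.8045) → (50.3794,51.6656) → (40.5183,55.7502) → (30.6572,51.6656) → (26.5726,41.8045) → (30.6572,31.9434) → (40.5183,27.8588) → (50.3794,31.9434) → (54.4640,41.8045), returning to the start.

Shape 2 is a regular polygon drawn with `<polygon>`. Its stroke #ff0000 means score at S484, F1775. After flipping Y the toolpath is (258.2523,102.0397) → (276.1082,97.3126) → (271.3811,79.4567) → (253.5252,84.1838) → (258.2523,102.0397), returning to the start.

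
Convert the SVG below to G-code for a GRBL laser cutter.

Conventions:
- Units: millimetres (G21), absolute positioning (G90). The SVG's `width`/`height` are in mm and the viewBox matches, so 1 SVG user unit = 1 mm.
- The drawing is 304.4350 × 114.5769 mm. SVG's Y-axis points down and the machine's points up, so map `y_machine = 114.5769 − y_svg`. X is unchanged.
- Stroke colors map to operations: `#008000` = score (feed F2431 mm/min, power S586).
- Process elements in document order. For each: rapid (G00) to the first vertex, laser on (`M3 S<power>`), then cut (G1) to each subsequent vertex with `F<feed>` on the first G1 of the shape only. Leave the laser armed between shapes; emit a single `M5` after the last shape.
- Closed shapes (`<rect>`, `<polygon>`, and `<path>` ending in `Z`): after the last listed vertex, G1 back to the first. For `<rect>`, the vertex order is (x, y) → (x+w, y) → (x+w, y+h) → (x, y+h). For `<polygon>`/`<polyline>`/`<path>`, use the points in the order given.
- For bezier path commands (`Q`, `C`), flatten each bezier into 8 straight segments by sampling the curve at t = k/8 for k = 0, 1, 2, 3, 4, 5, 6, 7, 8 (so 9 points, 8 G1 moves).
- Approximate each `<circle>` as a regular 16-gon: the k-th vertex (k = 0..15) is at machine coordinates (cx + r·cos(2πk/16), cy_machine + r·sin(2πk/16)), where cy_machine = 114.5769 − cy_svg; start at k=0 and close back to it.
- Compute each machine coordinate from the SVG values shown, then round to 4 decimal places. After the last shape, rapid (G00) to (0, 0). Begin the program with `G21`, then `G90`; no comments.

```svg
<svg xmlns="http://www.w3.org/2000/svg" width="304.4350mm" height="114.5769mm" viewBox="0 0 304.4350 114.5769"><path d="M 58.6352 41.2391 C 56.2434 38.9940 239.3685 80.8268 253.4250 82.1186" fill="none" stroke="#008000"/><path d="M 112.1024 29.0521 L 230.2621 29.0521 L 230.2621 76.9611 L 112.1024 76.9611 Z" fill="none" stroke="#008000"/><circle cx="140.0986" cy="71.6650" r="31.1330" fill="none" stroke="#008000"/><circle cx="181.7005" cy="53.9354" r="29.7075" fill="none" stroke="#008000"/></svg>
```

Since the viewBox matches the mm dimensions, user units are millimetres directly. The only transform is the Y-flip y_m = 114.5769 − y_svg.

Shape 1 is a cubic bezier drawn with `<path>`. Its stroke #008000 means score at S586, F2431. After flipping Y the toolpath is (58.6352,73.3378) → (65.7418,72.2788) → (86.0854,68.0792) → (115.5105,61.7305) → (149.8620,54.2244) → (184.9845,46.5525) → (216.7227,39.7064) → (240.9213,34.6778) → (253.4250,32.4583).

Shape 2 is a rectangle drawn with `<path>`. Its stroke #008000 means score at S586, F2431. After flipping Y the toolpath is (112.1024,85.5248) → (230.2621,85.5248) → (230.2621,37.6158) → (112.1024,37.6158) → (112.1024,85.5248), returning to the start.

Shape 3 is a circle drawn with `<circle>`. Its stroke #008000 means score at S586, F2431. After flipping Y the toolpath is (171.2316,42.9119) → (168.8617,54.8260) → (162.1130,64.9263) → (152.0127,71.6750) → (140.0986,74.0449) → (128.1845,71.6750) → (118.0842,64.9263) → (111.3355,54.8260) → (108.9656,42.9119) → (111.3355,30.9978) → (118.0842,20.8975) → (128.1845,14.1488) → (140.0986,11.7789) → (152.0127,14.1488) → (162.1130,20.8975) → (168.8617,30.9978) → (171.2316,42.9119), returning to the start.

Shape 4 is a circle drawn with `<circle>`. Its stroke #008000 means score at S586, F2431. After flipping Y the toolpath is (211.4080,60.6415) → (209.1467,72.0101) → (202.7069,81.6479) → (193.0691,88.0877) → (181.7005,90.3490) → (170.3319,88.0877) → (160.6941,81.6479) → (154.2543,72.0101) → (151.9930,60.6415) → (154.2543,49.2729) → (160.6941,39.6351) → (170.3319,33.1953) → (181.7005,30.9340) → (193.0691,33.1953) → (202.7069,39.6351) → (209.1467,49.2729) → (211.4080,60.6415), returning to the start.

G21
G90
G00 X58.6352 Y73.3378
M3 S586
G1 X65.7418 Y72.2788 F2431
G1 X86.0854 Y68.0792
G1 X115.5105 Y61.7305
G1 X149.8620 Y54.2244
G1 X184.9845 Y46.5525
G1 X216.7227 Y39.7064
G1 X240.9213 Y34.6778
G1 X253.4250 Y32.4583
G00 X112.1024 Y85.5248
M3 S586
G1 X230.2621 Y85.5248 F2431
G1 X230.2621 Y37.6158
G1 X112.1024 Y37.6158
G1 X112.1024 Y85.5248
G00 X171.2316 Y42.9119
M3 S586
G1 X168.8617 Y54.8260 F2431
G1 X162.1130 Y64.9263
G1 X152.0127 Y71.6750
G1 X140.0986 Y74.0449
G1 X128.1845 Y71.6750
G1 X118.0842 Y64.9263
G1 X111.3355 Y54.8260
G1 X108.9656 Y42.9119
G1 X111.3355 Y30.9978
G1 X118.0842 Y20.8975
G1 X128.1845 Y14.1488
G1 X140.0986 Y11.7789
G1 X152.0127 Y14.1488
G1 X162.1130 Y20.8975
G1 X168.8617 Y30.9978
G1 X171.2316 Y42.9119
G00 X211.4080 Y60.6415
M3 S586
G1 X209.1467 Y72.0101 F2431
G1 X202.7069 Y81.6479
G1 X193.0691 Y88.0877
G1 X181.7005 Y90.3490
G1 X170.3319 Y88.0877
G1 X160.6941 Y81.6479
G1 X154.2543 Y72.0101
G1 X151.9930 Y60.6415
G1 X154.2543 Y49.2729
G1 X160.6941 Y39.6351
G1 X170.3319 Y33.1953
G1 X181.7005 Y30.9340
G1 X193.0691 Y33.1953
G1 X202.7069 Y39.6351
G1 X209.1467 Y49.2729
G1 X211.4080 Y60.6415
M5
G00 X0.0000 Y0.0000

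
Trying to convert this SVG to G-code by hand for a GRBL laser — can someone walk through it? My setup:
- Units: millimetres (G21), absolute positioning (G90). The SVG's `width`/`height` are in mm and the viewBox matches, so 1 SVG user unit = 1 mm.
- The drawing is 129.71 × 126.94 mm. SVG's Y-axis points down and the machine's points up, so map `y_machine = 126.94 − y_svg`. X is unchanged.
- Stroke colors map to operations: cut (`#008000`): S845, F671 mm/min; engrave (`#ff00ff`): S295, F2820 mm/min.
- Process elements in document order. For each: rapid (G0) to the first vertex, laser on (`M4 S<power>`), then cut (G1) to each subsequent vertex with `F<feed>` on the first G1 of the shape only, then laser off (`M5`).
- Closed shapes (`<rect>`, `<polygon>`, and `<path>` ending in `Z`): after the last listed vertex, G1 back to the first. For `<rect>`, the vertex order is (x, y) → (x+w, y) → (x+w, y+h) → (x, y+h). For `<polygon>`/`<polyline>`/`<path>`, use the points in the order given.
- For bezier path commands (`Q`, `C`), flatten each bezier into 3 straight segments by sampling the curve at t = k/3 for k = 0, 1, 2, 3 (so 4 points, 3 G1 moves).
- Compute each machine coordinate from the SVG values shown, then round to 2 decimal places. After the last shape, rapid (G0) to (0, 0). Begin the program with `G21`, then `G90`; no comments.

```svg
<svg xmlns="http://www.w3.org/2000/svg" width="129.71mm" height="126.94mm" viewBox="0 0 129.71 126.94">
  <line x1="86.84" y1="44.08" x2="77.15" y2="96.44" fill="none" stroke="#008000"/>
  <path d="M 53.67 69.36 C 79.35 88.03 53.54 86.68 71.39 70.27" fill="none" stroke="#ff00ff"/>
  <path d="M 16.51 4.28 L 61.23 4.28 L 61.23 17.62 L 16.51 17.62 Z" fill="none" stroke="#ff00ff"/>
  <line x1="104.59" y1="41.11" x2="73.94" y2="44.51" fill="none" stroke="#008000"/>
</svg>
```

viewBox `0 0 129.71 126.94` with mm width/height → 1 unit = 1 mm. Flip: y_m = 126.94 − y_svg.

**Shape 1** — `<line>` line segment, stroke `#008000` → cut (S845, F671). Machine vertices: (86.84,82.86) → (77.15,30.50). Open path.

**Shape 2** — `<path>` cubic bezier, stroke `#ff00ff` → engrave (S295, F2820). Control points (SVG): P0=(53.67,69.36), P1=(79.35,88.03), P2=(53.54,86.68), P3=(71.39,70.27); sampled at t=k/3. Machine vertices: (53.67,57.58) → (65.71,45.40) → (64.57,45.46) → (71.39,56.67). Open path.

**Shape 3** — `<path>` rectangle, stroke `#ff00ff` → engrave (S295, F2820). Machine vertices: (16.51,122.66) → (61.23,122.66) → (61.23,109.32) → (16.51,109.32) → (16.51,122.66). Closed: final G1 returns to the first vertex.

**Shape 4** — `<line>` line segment, stroke `#008000` → cut (S845, F671). Machine vertices: (104.59,85.83) → (73.94,82.43). Open path.

G21
G90
G0 X86.84 Y82.86
M4 S845
G1 X77.15 Y30.50 F671
M5
G0 X53.67 Y57.58
M4 S295
G1 X65.71 Y45.40 F2820
G1 X64.57 Y45.46
G1 X71.39 Y56.67
M5
G0 X16.51 Y122.66
M4 S295
G1 X61.23 Y122.66 F2820
G1 X61.23 Y109.32
G1 X16.51 Y109.32
G1 X16.51 Y122.66
M5
G0 X104.59 Y85.83
M4 S845
G1 X73.94 Y82.43 F671
M5
G0 X0.00 Y0.00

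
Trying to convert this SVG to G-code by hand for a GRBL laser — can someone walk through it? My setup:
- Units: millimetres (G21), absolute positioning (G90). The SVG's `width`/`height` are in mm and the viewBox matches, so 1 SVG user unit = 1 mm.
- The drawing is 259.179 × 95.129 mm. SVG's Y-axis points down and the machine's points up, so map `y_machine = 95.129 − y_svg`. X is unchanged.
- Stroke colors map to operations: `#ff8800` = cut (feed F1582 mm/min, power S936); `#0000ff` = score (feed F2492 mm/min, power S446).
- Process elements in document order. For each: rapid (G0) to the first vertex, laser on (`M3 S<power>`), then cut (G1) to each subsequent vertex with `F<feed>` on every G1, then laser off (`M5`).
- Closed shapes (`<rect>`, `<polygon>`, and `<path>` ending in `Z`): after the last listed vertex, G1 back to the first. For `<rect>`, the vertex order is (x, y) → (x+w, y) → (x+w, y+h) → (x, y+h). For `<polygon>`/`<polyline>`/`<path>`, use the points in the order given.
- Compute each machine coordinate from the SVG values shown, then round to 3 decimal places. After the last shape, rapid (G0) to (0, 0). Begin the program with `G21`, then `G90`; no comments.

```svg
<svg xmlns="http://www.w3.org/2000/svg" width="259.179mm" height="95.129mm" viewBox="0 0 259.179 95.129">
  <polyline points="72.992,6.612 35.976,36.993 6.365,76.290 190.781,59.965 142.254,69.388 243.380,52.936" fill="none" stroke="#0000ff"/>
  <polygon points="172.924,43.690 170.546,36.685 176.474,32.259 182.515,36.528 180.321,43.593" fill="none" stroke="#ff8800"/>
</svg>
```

viewBox `0 0 259.179 95.129` with mm width/height → 1 unit = 1 mm. Flip: y_m = 95.129 − y_svg.

**Shape 1** — `<polyline>` open polyline, stroke `#0000ff` → score (S446, F2492). Machine vertices: (72.992,88.517) → (35.976,58.136) → (6.365,18.839) → (190.781,35.164) → (142.254,25.741) → (243.380,42.193). Open path.

**Shape 2** — `<polygon>` regular polygon, stroke `#ff8800` → cut (S936, F1582). Machine vertices: (172.924,51.439) → (170.546,58.444) → (176.474,62.870) → (182.515,58.601) → (180.321,51.536) → (172.924,51.439). Closed: final G1 returns to the first vertex.

G21
G90
G0 X72.992 Y88.517
M3 S446
G1 X35.976 Y58.136 F2492
G1 X6.365 Y18.839 F2492
G1 X190.781 Y35.164 F2492
G1 X142.254 Y25.741 F2492
G1 X243.380 Y42.193 F2492
M5
G0 X172.924 Y51.439
M3 S936
G1 X170.546 Y58.444 F1582
G1 X176.474 Y62.870 F1582
G1 X182.515 Y58.601 F1582
G1 X180.321 Y51.536 F1582
G1 X172.924 Y51.439 F1582
M5
G0 X0.000 Y0.000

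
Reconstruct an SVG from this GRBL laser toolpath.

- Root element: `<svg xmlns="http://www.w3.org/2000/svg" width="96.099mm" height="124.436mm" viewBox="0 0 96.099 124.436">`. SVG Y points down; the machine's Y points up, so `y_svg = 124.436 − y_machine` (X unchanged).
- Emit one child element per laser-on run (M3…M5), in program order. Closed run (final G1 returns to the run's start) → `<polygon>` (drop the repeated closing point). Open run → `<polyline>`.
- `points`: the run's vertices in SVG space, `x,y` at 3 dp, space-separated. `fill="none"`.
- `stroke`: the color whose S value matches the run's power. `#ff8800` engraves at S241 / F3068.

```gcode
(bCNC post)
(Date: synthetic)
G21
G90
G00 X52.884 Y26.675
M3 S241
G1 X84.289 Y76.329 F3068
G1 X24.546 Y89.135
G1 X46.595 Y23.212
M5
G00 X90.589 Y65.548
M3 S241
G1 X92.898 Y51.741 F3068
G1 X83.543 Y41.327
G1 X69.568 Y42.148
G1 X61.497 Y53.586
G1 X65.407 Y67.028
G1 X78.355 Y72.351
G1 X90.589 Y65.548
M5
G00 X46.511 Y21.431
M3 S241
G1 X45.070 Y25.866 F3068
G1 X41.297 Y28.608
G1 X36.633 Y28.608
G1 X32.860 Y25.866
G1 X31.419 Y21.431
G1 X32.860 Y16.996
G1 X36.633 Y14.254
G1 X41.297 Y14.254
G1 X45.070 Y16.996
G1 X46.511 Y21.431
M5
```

<svg xmlns="http://www.w3.org/2000/svg" width="96.099mm" height="124.436mm" viewBox="0 0 96.099 124.436">
  <polyline points="52.884,97.761 84.289,48.107 24.546,35.301 46.595,101.224" fill="none" stroke="#ff8800"/>
  <polygon points="90.589,58.888 92.898,72.695 83.543,83.109 69.568,82.288 61.497,70.850 65.407,57.408 78.355,52.085" fill="none" stroke="#ff8800"/>
  <polygon points="46.511,103.005 45.070,98.570 41.297,95.828 36.633,95.828 32.860,98.570 31.419,103.005 32.860,107.440 36.633,110.182 41.297,110.182 45.070,107.440" fill="none" stroke="#ff8800"/>
</svg>

y_svg = 124.436 − y_m. Every run uses S241, so all elements get stroke `#ff8800` (engrave).

[1] open run; points: 52.884,97.761 84.289,48.107 24.546,35.301 46.595,101.224

[2] closed run; points: 90.589,58.888 92.898,72.695 83.543,83.109 69.568,82.288 61.497,70.850 65.407,57.408 78.355,52.085

[3] closed run; points: 46.511,103.005 45.070,98.570 41.297,95.828 36.633,95.828 32.860,98.570 31.419,103.005 32.860,107.440 36.633,110.182 41.297,110.182 45.070,107.440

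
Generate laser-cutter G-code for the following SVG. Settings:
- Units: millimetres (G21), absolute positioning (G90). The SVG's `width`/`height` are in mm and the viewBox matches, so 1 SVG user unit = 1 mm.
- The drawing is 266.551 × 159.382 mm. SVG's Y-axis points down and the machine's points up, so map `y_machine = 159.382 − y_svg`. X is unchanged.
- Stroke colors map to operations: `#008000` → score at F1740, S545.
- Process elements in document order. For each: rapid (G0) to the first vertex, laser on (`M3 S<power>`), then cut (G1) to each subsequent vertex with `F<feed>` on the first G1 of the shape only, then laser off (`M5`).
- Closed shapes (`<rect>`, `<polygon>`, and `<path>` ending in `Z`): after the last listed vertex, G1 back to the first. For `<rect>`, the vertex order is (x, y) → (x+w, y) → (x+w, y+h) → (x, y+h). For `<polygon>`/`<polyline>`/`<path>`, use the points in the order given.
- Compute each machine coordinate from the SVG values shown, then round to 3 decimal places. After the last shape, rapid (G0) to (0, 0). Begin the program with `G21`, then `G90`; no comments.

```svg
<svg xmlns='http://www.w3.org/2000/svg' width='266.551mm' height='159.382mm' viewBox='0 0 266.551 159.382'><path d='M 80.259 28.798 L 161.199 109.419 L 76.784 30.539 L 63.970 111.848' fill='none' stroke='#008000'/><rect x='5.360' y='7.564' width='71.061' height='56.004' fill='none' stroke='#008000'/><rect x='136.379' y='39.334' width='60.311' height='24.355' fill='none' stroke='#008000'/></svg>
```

Since the viewBox matches the mm dimensions, user units are millimetres directly. The only transform is the Y-flip y_m = 159.382 − y_svg.

Shape 1 is a open polyline drawn with `<path>`. Its stroke #008000 means score at S545, F1740. After flipping Y the toolpath is (80.259,130.584) → (161.199,49.963) → (76.784,128.843) → (63.970,47.534).

Shape 2 is a rectangle drawn with `<rect>`. Its stroke #008000 means score at S545, F1740. After flipping Y the toolpath is (5.360,151.818) → (76.421,151.818) → (76.421,95.814) → (5.360,95.814) → (5.360,151.818), returning to the start.

Shape 3 is a rectangle drawn with `<rect>`. Its stroke #008000 means score at S545, F1740. After flipping Y the toolpath is (136.379,120.048) → (196.690,120.048) → (196.690,95.693) → (136.379,95.693) → (136.379,120.048), returning to the start.

G21
G90
G0 X80.259 Y130.584
M3 S545
G1 X161.199 Y49.963 F1740
G1 X76.784 Y128.843
G1 X63.970 Y47.534
M5
G0 X5.360 Y151.818
M3 S545
G1 X76.421 Y151.818 F1740
G1 X76.421 Y95.814
G1 X5.360 Y95.814
G1 X5.360 Y151.818
M5
G0 X136.379 Y120.048
M3 S545
G1 X196.690 Y120.048 F1740
G1 X196.690 Y95.693
G1 X136.379 Y95.693
G1 X136.379 Y120.048
M5
G0 X0.000 Y0.000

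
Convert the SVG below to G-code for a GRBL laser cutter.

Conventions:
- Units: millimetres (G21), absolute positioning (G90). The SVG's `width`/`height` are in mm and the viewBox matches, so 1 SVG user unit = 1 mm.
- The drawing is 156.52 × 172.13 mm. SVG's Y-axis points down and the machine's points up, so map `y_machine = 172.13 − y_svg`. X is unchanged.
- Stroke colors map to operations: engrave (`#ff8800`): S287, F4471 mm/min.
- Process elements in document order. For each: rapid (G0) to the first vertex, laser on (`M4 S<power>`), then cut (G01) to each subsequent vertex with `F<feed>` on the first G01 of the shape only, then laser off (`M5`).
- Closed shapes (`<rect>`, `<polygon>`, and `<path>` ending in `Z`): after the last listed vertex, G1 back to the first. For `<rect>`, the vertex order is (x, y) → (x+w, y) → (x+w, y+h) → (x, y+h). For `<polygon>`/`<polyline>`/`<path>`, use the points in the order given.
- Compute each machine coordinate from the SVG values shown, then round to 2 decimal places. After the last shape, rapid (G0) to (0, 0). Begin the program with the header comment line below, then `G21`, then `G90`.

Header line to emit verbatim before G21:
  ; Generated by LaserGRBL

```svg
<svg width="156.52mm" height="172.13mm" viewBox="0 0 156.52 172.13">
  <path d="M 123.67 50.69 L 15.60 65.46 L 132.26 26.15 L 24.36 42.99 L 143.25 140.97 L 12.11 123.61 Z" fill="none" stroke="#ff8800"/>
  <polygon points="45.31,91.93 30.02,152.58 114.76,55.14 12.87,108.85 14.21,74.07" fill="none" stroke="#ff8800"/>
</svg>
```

; Generated by LaserGRBL
G21
G90
G0 X123.67 Y121.44
M4 S287
G01 X15.60 Y106.67 F4471
G01 X132.26 Y145.98
G01 X24.36 Y129.14
G01 X143.25 Y31.16
G01 X12.11 Y48.52
G01 X123.67 Y121.44
M5
G0 X45.31 Y80.20
M4 S287
G01 X30.02 Y19.55 F4471
G01 X114.76 Y116.99
G01 X12.87 Y63.28
G01 X14.21 Y98.06
G01 X45.31 Y80.20
M5
G0 X0.00 Y0.00

Since the viewBox matches the mm dimensions, user units are millimetres directly. The only transform is the Y-flip y_m = 172.13 − y_svg.

Shape 1 is a closed polygon drawn with `<path>`. Its stroke #ff8800 means engrave at S287, F4471. After flipping Y the toolpath is (123.67,121.44) → (15.60,106.67) → (132.26,145.98) → (24.36,129.14) → (143.25,31.16) → (12.11,48.52) → (123.67,121.44), returning to the start.

Shape 2 is a closed polygon drawn with `<polygon>`. Its stroke #ff8800 means engrave at S287, F4471. After flipping Y the toolpath is (45.31,80.20) → (30.02,19.55) → (114.76,116.99) → (12.87,63.28) → (14.21,98.06) → (45.31,80.20), returning to the start.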